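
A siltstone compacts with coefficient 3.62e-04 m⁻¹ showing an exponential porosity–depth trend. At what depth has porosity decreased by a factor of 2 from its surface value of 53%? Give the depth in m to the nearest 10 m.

Working in km (1 km = 1000 m; c in km⁻¹ = c in m⁻¹ × 1000):
φ/φ₀ = 1/2 ⇒ exp(−c·Z) = 1/2 ⇒ Z = ln(2) / c
Z = 0.6931 / 0.362 = 1.915 km

1910 m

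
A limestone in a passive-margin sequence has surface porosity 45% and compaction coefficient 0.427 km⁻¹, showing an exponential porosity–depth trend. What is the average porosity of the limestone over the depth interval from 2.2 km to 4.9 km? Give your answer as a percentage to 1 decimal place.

⟨φ⟩ = (1/(z₂−z₁)) ∫ φ₀ e^(−βz) dz = φ₀·(e^(−β·z₁) − e^(−β·z₂)) / (β·(z₂−z₁))
e^(−0.427×2.2) = 0.3909; e^(−0.427×4.9) = 0.1234
⟨φ⟩ = 0.45 × (0.3909 − 0.1234) / (0.427 × 2.7) = 0.45 × 0.2320 = 0.1044

10.4%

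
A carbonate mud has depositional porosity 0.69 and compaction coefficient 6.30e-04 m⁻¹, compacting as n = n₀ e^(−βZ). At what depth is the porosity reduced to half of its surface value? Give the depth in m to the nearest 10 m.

Working in km (1 km = 1000 m; β in km⁻¹ = β in m⁻¹ × 1000):
n/n₀ = 1/2 ⇒ exp(−β·Z) = 1/2 ⇒ Z = ln(2) / β
Z = 0.6931 / 0.63 = 1.100 km

1100 m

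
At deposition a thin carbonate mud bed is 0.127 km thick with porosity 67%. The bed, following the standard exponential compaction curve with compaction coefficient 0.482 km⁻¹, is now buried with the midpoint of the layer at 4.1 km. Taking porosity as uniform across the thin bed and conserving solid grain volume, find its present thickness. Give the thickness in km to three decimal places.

0.046 km

Porosity at 4.1 km: phi = 0.67·exp(−0.482×4.1) = 0.0929
Solid-volume conservation: h(1−phi) = h₀(1−phi₀) ⇒ h = h₀·(1−phi₀)/(1−phi)
h = 0.127 × (1 − 0.67)/(1 − 0.0929) = 0.127 × 0.3638 = 0.0462 km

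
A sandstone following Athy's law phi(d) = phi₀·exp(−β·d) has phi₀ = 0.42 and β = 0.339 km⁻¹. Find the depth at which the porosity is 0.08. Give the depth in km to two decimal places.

Invert Athy's law: d = ln(phi₀/phi) / β
d = ln(0.42/0.08) / 0.339 = ln(5.25) / 0.339 = 1.6582 / 0.339 = 4.892 km

4.89 km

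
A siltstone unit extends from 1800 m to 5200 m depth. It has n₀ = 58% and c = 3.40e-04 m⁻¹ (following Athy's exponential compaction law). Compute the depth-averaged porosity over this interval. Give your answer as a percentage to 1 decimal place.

Working in km (1 km = 1000 m; c in km⁻¹ = c in m⁻¹ × 1000):
⟨n⟩ = (1/(Z₂−Z₁)) ∫ n₀ e^(−cZ) dZ = n₀·(e^(−c·Z₁) − e^(−c·Z₂)) / (c·(Z₂−Z₁))
e^(−0.34×1.8) = 0.5423; e^(−0.34×5.2) = 0.1707
⟨n⟩ = 0.58 × (0.5423 − 0.1707) / (0.34 × 3.4) = 0.58 × 0.3214 = 0.1864

18.6%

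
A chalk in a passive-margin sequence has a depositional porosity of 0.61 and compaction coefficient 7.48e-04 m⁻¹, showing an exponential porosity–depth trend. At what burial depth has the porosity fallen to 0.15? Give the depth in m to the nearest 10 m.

1880 m

Working in km (1 km = 1000 m; c in km⁻¹ = c in m⁻¹ × 1000):
Invert Athy's law: Z = ln(phi₀/phi) / c
Z = ln(0.61/0.15) / 0.748 = ln(4.067) / 0.748 = 1.4028 / 0.748 = 1.875 km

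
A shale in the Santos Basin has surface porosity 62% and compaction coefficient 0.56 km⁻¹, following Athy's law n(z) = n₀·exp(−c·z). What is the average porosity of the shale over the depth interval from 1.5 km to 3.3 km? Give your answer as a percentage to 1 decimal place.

⟨n⟩ = (1/(z₂−z₁)) ∫ n₀ e^(−cz) dz = n₀·(e^(−c·z₁) − e^(−c·z₂)) / (c·(z₂−z₁))
e^(−0.56×1.5) = 0.4317; e^(−0.56×3.3) = 0.1576
⟨n⟩ = 0.62 × (0.4317 − 0.1576) / (0.56 × 1.8) = 0.62 × 0.2720 = 0.1686

16.9%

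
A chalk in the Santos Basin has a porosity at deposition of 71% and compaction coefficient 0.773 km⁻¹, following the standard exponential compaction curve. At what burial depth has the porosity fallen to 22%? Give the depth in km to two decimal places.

Invert Athy's law: z = ln(phi₀/phi) / β
z = ln(0.71/0.22) / 0.773 = ln(3.227) / 0.773 = 1.1716 / 0.773 = 1.516 km

1.52 km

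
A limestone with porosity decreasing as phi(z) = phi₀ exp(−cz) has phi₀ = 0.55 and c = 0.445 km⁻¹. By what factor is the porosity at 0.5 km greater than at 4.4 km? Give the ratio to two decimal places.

5.67

phi(z₁)/phi(z₂) = e^(−c·z₁)/e^(−c·z₂) = e^{c(z₂−z₁)}
= exp(0.445 × 3.9) = exp(1.736) = 5.6718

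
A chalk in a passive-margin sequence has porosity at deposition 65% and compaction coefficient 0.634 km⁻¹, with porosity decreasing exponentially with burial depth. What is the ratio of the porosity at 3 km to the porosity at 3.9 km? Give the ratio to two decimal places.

φ(d₁)/φ(d₂) = e^(−k·d₁)/e^(−k·d₂) = e^{k(d₂−d₁)}
= exp(0.634 × 0.9) = exp(0.5706) = 1.7693

1.77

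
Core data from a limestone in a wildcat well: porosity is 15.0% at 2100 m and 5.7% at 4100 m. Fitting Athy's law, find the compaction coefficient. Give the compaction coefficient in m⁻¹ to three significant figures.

0.000484 m⁻¹

Working in km (1 km = 1000 m; k in km⁻¹ = k in m⁻¹ × 1000):
Athy: phi(z) = phi₀ e^(−kz) ⇒ phi₁/phi₂ = e^{k(z₂−z₁)} ⇒ k = ln(phi₁/phi₂)/(z₂−z₁)
k = ln(0.15/0.057) / (4.1 − 2.1) = ln(2.632) / 2 = 0.9676 / 2 = 0.4838 km⁻¹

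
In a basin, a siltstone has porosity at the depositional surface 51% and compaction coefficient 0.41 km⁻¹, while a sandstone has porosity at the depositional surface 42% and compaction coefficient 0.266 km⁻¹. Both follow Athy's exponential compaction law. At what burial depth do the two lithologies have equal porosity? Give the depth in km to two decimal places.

Set phi₀ₐ e^(−kₐZ) = phi₀ᵦ e^(−kᵦZ) ⇒ ln(phi₀ₐ/phi₀ᵦ) = (kₐ − kᵦ)·Z
Z = ln(0.51/0.42) / (0.41 − 0.266) = 0.1942 / 0.144 = 1.348 km

1.35 km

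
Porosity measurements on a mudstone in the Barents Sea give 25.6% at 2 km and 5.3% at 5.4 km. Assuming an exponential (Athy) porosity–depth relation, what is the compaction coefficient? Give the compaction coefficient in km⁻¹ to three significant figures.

Athy: phi(d) = phi₀ e^(−kd) ⇒ phi₁/phi₂ = e^{k(d₂−d₁)} ⇒ k = ln(phi₁/phi₂)/(d₂−d₁)
k = ln(0.256/0.053) / (5.4 − 2) = ln(4.83) / 3.4 = 1.5749 / 3.4 = 0.4632 km⁻¹

0.463 km⁻¹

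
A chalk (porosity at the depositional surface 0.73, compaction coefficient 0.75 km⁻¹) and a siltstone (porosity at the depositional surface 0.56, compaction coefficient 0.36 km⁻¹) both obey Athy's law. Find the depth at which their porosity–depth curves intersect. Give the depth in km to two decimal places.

0.68 km

Set phi₀ₐ e^(−kₐZ) = phi₀ᵦ e^(−kᵦZ) ⇒ ln(phi₀ₐ/phi₀ᵦ) = (kₐ − kᵦ)·Z
Z = ln(0.73/0.56) / (0.75 − 0.36) = 0.2651 / 0.39 = 0.680 km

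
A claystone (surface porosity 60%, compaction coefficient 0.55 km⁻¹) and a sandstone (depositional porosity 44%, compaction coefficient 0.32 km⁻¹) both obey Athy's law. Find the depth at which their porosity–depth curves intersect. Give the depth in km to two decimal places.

1.35 km

Set phi₀ₐ e^(−kₐZ) = phi₀ᵦ e^(−kᵦZ) ⇒ ln(phi₀ₐ/phi₀ᵦ) = (kₐ − kᵦ)·Z
Z = ln(0.6/0.44) / (0.55 − 0.32) = 0.3102 / 0.23 = 1.348 km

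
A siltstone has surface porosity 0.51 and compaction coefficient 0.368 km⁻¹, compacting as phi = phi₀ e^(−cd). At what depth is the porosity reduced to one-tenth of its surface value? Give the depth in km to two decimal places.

phi/phi₀ = 1/10 ⇒ exp(−c·d) = 1/10 ⇒ d = ln(10) / c
d = 2.3026 / 0.368 = 6.257 km

6.26 km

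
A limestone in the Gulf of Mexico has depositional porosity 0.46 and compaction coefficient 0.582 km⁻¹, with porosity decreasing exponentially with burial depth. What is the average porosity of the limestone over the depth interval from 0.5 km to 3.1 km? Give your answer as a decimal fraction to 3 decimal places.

0.177

⟨phi⟩ = (1/(Z₂−Z₁)) ∫ phi₀ e^(−βZ) dZ = phi₀·(e^(−β·Z₁) − e^(−β·Z₂)) / (β·(Z₂−Z₁))
e^(−0.582×0.5) = 0.7475; e^(−0.582×3.1) = 0.1646
⟨phi⟩ = 0.46 × (0.7475 − 0.1646) / (0.582 × 2.6) = 0.46 × 0.3852 = 0.1772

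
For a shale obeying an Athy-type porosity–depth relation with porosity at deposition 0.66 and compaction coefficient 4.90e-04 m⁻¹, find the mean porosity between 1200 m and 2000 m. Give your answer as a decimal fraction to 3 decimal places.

Working in km (1 km = 1000 m; c in km⁻¹ = c in m⁻¹ × 1000):
⟨φ⟩ = (1/(Z₂−Z₁)) ∫ φ₀ e^(−cZ) dZ = φ₀·(e^(−c·Z₁) − e^(−c·Z₂)) / (c·(Z₂−Z₁))
e^(−0.49×1.2) = 0.5554; e^(−0.49×2) = 0.3753
⟨φ⟩ = 0.66 × (0.5554 − 0.3753) / (0.49 × 0.8) = 0.66 × 0.4595 = 0.3033

0.303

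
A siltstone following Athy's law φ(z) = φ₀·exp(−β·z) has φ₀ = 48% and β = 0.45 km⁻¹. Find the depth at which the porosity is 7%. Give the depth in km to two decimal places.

4.28 km

Invert Athy's law: z = ln(φ₀/φ) / β
z = ln(0.48/0.07) / 0.45 = ln(6.857) / 0.45 = 1.9253 / 0.45 = 4.278 km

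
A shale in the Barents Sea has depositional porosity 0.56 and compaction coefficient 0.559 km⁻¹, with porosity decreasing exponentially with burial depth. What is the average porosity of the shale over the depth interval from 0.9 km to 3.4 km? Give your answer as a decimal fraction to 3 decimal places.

⟨n⟩ = (1/(d₂−d₁)) ∫ n₀ e^(−kd) dd = n₀·(e^(−k·d₁) − e^(−k·d₂)) / (k·(d₂−d₁))
e^(−0.559×0.9) = 0.6047; e^(−0.559×3.4) = 0.1495
⟨n⟩ = 0.56 × (0.6047 − 0.1495) / (0.559 × 2.5) = 0.56 × 0.3257 = 0.1824

0.182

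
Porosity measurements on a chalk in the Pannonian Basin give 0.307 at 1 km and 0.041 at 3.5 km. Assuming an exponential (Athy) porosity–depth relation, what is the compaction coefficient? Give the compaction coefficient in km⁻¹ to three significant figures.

0.805 km⁻¹

Athy: φ(z) = φ₀ e^(−cz) ⇒ φ₁/φ₂ = e^{c(z₂−z₁)} ⇒ c = ln(φ₁/φ₂)/(z₂−z₁)
c = ln(0.307/0.041) / (3.5 − 1) = ln(7.488) / 2.5 = 2.0133 / 2.5 = 0.8053 km⁻¹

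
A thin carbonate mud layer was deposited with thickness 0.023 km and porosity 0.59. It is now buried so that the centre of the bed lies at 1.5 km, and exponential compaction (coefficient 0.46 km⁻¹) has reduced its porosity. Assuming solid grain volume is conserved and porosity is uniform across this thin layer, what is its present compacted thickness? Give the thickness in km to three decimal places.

0.013 km

Porosity at 1.5 km: φ = 0.59·exp(−0.46×1.5) = 0.2959
Solid-volume conservation: h(1−φ) = h₀(1−φ₀) ⇒ h = h₀·(1−φ₀)/(1−φ)
h = 0.023 × (1 − 0.59)/(1 − 0.2959) = 0.023 × 0.5823 = 0.0134 km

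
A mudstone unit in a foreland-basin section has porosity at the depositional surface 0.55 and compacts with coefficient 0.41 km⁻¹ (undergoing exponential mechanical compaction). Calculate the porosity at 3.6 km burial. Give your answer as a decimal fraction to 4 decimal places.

0.1257

φ = φ₀·exp(−c·z) = 0.55 × exp(−0.41 × 3.6) = 0.55 × exp(−1.476)
  = 0.55 × 0.2286 = 0.1257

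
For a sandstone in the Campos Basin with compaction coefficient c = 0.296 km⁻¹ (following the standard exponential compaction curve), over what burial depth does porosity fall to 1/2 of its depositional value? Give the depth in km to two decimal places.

2.34 km

n/n₀ = 1/2 ⇒ exp(−c·z) = 1/2 ⇒ z = ln(2) / c
z = 0.6931 / 0.296 = 2.342 km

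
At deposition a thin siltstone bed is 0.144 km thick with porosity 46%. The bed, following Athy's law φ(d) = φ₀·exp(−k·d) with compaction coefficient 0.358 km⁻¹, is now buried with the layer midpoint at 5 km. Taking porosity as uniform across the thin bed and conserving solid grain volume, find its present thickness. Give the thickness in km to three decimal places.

0.084 km

Porosity at 5 km: φ = 0.46·exp(−0.358×5) = 0.0768
Solid-volume conservation: h(1−φ) = h₀(1−φ₀) ⇒ h = h₀·(1−φ₀)/(1−φ)
h = 0.144 × (1 − 0.46)/(1 − 0.0768) = 0.144 × 0.5849 = 0.0842 km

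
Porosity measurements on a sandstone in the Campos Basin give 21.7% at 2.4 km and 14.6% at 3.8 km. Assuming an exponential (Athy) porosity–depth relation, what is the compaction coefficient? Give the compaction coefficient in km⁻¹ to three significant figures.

Athy: φ(z) = φ₀ e^(−cz) ⇒ φ₁/φ₂ = e^{c(z₂−z₁)} ⇒ c = ln(φ₁/φ₂)/(z₂−z₁)
c = ln(0.217/0.146) / (3.8 − 2.4) = ln(1.486) / 1.4 = 0.3963 / 1.4 = 0.2831 km⁻¹

0.283 km⁻¹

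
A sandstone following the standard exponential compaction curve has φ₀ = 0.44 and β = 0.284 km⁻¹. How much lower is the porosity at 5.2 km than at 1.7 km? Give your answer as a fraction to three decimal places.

φ(1.7) = 0.44·e^(−0.284×1.7) = 0.2715
φ(5.2) = 0.44·e^(−0.284×5.2) = 0.1005
Δφ = 0.2715 − 0.1005 = 0.1710

0.171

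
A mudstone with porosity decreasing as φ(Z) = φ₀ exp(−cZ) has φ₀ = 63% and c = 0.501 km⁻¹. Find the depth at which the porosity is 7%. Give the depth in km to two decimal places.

4.39 km

Invert Athy's law: Z = ln(φ₀/φ) / c
Z = ln(0.63/0.07) / 0.501 = ln(9) / 0.501 = 2.1972 / 0.501 = 4.386 km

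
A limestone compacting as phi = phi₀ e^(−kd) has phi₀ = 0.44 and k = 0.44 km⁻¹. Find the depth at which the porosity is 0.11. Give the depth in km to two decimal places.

Invert Athy's law: d = ln(phi₀/phi) / k
d = ln(0.44/0.11) / 0.44 = ln(4) / 0.44 = 1.3863 / 0.44 = 3.151 km

3.15 km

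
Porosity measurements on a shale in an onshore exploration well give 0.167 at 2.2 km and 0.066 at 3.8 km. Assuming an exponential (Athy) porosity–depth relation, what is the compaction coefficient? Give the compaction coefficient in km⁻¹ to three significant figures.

Athy: n(Z) = n₀ e^(−kZ) ⇒ n₁/n₂ = e^{k(Z₂−Z₁)} ⇒ k = ln(n₁/n₂)/(Z₂−Z₁)
k = ln(0.167/0.066) / (3.8 − 2.2) = ln(2.53) / 1.6 = 0.9283 / 1.6 = 0.5802 km⁻¹

0.580 km⁻¹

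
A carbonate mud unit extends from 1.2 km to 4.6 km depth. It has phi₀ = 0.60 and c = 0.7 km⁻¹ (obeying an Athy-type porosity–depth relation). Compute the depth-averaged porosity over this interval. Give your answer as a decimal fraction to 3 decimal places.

⟨phi⟩ = (1/(Z₂−Z₁)) ∫ phi₀ e^(−cZ) dZ = phi₀·(e^(−c·Z₁) − e^(−c·Z₂)) / (c·(Z₂−Z₁))
e^(−0.7×1.2) = 0.4317; e^(−0.7×4.6) = 0.0400
⟨phi⟩ = 0.6 × (0.4317 − 0.0400) / (0.7 × 3.4) = 0.6 × 0.1646 = 0.0988

0.099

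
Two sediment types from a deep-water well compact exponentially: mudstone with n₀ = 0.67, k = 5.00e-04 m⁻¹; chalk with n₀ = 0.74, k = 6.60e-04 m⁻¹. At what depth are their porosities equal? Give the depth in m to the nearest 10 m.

Working in km (1 km = 1000 m; k in km⁻¹ = k in m⁻¹ × 1000):
Set n₀ₐ e^(−kₐd) = n₀ᵦ e^(−kᵦd) ⇒ ln(n₀ₐ/n₀ᵦ) = (kₐ − kᵦ)·d
d = ln(0.67/0.74) / (0.5 − 0.66) = -0.0994 / -0.16 = 0.621 km

620 m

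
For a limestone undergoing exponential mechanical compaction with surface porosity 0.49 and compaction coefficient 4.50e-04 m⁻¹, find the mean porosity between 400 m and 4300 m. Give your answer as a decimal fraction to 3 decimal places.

0.193

Working in km (1 km = 1000 m; β in km⁻¹ = β in m⁻¹ × 1000):
⟨n⟩ = (1/(d₂−d₁)) ∫ n₀ e^(−βd) dd = n₀·(e^(−β·d₁) − e^(−β·d₂)) / (β·(d₂−d₁))
e^(−0.45×0.4) = 0.8353; e^(−0.45×4.3) = 0.1444
⟨n⟩ = 0.49 × (0.8353 − 0.1444) / (0.45 × 3.9) = 0.49 × 0.3936 = 0.1929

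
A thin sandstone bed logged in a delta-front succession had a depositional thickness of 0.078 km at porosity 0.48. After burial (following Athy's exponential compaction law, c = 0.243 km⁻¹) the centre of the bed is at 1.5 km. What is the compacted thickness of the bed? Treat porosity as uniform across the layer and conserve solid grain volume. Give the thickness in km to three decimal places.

0.061 km

Porosity at 1.5 km: phi = 0.48·exp(−0.243×1.5) = 0.3334
Solid-volume conservation: h(1−phi) = h₀(1−phi₀) ⇒ h = h₀·(1−phi₀)/(1−phi)
h = 0.078 × (1 − 0.48)/(1 − 0.3334) = 0.078 × 0.7801 = 0.0608 km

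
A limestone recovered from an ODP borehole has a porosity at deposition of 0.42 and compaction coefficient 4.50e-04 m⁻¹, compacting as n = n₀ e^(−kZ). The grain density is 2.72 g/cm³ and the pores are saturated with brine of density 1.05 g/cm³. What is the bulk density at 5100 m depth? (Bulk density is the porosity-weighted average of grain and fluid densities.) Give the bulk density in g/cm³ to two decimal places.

2.65 g/cm³

Working in km (1 km = 1000 m; k in km⁻¹ = k in m⁻¹ × 1000):
Porosity at depth: n = 0.42·exp(−0.45×5.1) = 0.42×0.1008 = 0.0423
Bulk density: ρ_b = (1−n)ρ_g + n·ρ_f = 0.9577×2.72 + 0.0423×1.05
       = 2.605 + 0.044 = 2.649 g/cm³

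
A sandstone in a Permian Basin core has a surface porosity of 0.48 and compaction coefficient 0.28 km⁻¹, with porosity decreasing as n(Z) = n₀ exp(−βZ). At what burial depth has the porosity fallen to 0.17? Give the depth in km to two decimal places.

3.71 km

Invert Athy's law: Z = ln(n₀/n) / β
Z = ln(0.48/0.17) / 0.28 = ln(2.824) / 0.28 = 1.0380 / 0.28 = 3.707 km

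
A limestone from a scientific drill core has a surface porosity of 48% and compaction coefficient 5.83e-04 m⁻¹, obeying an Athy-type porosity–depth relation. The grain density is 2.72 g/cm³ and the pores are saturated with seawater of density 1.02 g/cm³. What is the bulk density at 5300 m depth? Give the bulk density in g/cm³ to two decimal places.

2.68 g/cm³

Working in km (1 km = 1000 m; k in km⁻¹ = k in m⁻¹ × 1000):
Porosity at depth: φ = 0.48·exp(−0.583×5.3) = 0.48×0.0455 = 0.0218
Bulk density: ρ_b = (1−φ)ρ_g + φ·ρ_f = 0.9782×2.72 + 0.0218×1.02
       = 2.661 + 0.022 = 2.683 g/cm³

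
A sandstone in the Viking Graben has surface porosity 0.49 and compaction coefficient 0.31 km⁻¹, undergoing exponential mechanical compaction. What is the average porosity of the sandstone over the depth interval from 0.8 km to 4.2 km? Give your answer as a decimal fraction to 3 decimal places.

⟨n⟩ = (1/(d₂−d₁)) ∫ n₀ e^(−βd) dd = n₀·(e^(−β·d₁) − e^(−β·d₂)) / (β·(d₂−d₁))
e^(−0.31×0.8) = 0.7804; e^(−0.31×4.2) = 0.2720
⟨n⟩ = 0.49 × (0.7804 − 0.2720) / (0.31 × 3.4) = 0.49 × 0.4823 = 0.2363

0.236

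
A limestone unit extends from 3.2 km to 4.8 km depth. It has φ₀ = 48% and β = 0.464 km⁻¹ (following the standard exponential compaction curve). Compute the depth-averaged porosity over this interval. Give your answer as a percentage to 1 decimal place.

⟨φ⟩ = (1/(Z₂−Z₁)) ∫ φ₀ e^(−βZ) dZ = φ₀·(e^(−β·Z₁) − e^(−β·Z₂)) / (β·(Z₂−Z₁))
e^(−0.464×3.2) = 0.2265; e^(−0.464×4.8) = 0.1078
⟨φ⟩ = 0.48 × (0.2265 − 0.1078) / (0.464 × 1.6) = 0.48 × 0.1599 = 0.0768

7.7%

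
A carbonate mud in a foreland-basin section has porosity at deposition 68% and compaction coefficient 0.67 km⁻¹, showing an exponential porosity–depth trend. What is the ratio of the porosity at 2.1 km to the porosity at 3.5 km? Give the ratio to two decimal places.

2.55

φ(d₁)/φ(d₂) = e^(−β·d₁)/e^(−β·d₂) = e^{β(d₂−d₁)}
= exp(0.67 × 1.4) = exp(0.938) = 2.5549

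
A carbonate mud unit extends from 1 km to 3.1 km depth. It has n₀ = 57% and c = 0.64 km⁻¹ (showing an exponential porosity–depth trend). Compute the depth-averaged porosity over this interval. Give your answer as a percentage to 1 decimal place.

⟨n⟩ = (1/(z₂−z₁)) ∫ n₀ e^(−cz) dz = n₀·(e^(−c·z₁) − e^(−c·z₂)) / (c·(z₂−z₁))
e^(−0.64×1) = 0.5273; e^(−0.64×3.1) = 0.1375
⟨n⟩ = 0.57 × (0.5273 − 0.1375) / (0.64 × 2.1) = 0.57 × 0.2900 = 0.1653

16.5%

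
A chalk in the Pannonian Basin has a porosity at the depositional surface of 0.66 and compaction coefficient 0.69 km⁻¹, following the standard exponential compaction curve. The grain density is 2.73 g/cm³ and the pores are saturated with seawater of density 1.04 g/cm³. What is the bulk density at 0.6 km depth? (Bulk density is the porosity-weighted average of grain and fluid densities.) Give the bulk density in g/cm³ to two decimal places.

Porosity at depth: phi = 0.66·exp(−0.69×0.6) = 0.66×0.6610 = 0.4363
Bulk density: ρ_b = (1−phi)ρ_g + phi·ρ_f = 0.5637×2.73 + 0.4363×1.04
       = 1.539 + 0.454 = 1.993 g/cm³

1.99 g/cm³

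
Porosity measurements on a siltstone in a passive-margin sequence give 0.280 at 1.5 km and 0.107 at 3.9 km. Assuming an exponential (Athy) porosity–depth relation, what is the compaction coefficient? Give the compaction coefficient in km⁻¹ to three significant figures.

0.401 km⁻¹

Athy: φ(z) = φ₀ e^(−cz) ⇒ φ₁/φ₂ = e^{c(z₂−z₁)} ⇒ c = ln(φ₁/φ₂)/(z₂−z₁)
c = ln(0.28/0.107) / (3.9 − 1.5) = ln(2.617) / 2.4 = 0.9620 / 2.4 = 0.4008 km⁻¹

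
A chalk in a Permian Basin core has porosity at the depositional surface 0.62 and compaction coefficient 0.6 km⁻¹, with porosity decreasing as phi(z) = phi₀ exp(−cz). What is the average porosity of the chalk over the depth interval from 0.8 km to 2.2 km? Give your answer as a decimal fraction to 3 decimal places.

⟨phi⟩ = (1/(z₂−z₁)) ∫ phi₀ e^(−cz) dz = phi₀·(e^(−c·z₁) − e^(−c·z₂)) / (c·(z₂−z₁))
e^(−0.6×0.8) = 0.6188; e^(−0.6×2.2) = 0.2671
⟨phi⟩ = 0.62 × (0.6188 − 0.2671) / (0.6 × 1.4) = 0.62 × 0.4186 = 0.2595

0.260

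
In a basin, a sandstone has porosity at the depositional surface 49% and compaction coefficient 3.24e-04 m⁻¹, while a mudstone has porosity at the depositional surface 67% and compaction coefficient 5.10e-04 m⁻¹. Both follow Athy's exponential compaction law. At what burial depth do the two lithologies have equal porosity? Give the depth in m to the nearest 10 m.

Working in km (1 km = 1000 m; β in km⁻¹ = β in m⁻¹ × 1000):
Set phi₀ₐ e^(−βₐz) = phi₀ᵦ e^(−βᵦz) ⇒ ln(phi₀ₐ/phi₀ᵦ) = (βₐ − βᵦ)·z
z = ln(0.49/0.67) / (0.324 − 0.51) = -0.3129 / -0.186 = 1.682 km

1680 m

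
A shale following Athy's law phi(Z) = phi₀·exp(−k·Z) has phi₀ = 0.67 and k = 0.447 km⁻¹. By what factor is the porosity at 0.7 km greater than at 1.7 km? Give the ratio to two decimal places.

1.56

phi(Z₁)/phi(Z₂) = e^(−k·Z₁)/e^(−k·Z₂) = e^{k(Z₂−Z₁)}
= exp(0.447 × 1) = exp(0.447) = 1.5636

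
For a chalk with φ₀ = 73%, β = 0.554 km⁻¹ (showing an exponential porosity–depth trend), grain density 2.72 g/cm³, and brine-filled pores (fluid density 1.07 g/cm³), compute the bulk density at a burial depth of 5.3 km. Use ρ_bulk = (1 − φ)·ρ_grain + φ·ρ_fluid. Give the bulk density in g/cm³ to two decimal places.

Porosity at depth: φ = 0.73·exp(−0.554×5.3) = 0.73×0.0531 = 0.0387
Bulk density: ρ_b = (1−φ)ρ_g + φ·ρ_f = 0.9613×2.72 + 0.0387×1.07
       = 2.615 + 0.041 = 2.656 g/cm³

2.66 g/cm³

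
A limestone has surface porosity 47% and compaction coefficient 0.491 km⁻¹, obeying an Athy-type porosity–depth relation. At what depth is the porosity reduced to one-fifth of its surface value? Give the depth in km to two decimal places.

φ/φ₀ = 1/5 ⇒ exp(−c·Z) = 1/5 ⇒ Z = ln(5) / c
Z = 1.6094 / 0.491 = 3.278 km

3.28 km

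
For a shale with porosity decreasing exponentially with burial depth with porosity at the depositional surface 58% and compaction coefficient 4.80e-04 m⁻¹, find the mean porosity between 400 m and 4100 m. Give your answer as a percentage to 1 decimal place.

22.4%

Working in km (1 km = 1000 m; c in km⁻¹ = c in m⁻¹ × 1000):
⟨phi⟩ = (1/(d₂−d₁)) ∫ phi₀ e^(−cd) dd = phi₀·(e^(−c·d₁) − e^(−c·d₂)) / (c·(d₂−d₁))
e^(−0.48×0.4) = 0.8253; e^(−0.48×4.1) = 0.1397
⟨phi⟩ = 0.58 × (0.8253 − 0.1397) / (0.48 × 3.7) = 0.58 × 0.3860 = 0.2239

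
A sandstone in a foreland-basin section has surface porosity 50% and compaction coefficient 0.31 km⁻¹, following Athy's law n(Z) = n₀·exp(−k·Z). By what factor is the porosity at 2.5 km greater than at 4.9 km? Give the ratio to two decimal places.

n(Z₁)/n(Z₂) = e^(−k·Z₁)/e^(−k·Z₂) = e^{k(Z₂−Z₁)}
= exp(0.31 × 2.4) = exp(0.744) = 2.1043

2.10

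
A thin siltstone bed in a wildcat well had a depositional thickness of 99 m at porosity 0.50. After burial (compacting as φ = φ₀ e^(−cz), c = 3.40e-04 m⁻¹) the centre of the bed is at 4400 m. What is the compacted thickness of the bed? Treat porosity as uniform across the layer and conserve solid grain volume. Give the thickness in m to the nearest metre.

56 m

Working in km (1 km = 1000 m; c in km⁻¹ = c in m⁻¹ × 1000):
Porosity at 4.4 km: φ = 0.5·exp(−0.34×4.4) = 0.1120
Solid-volume conservation: h(1−φ) = h₀(1−φ₀) ⇒ h = h₀·(1−φ₀)/(1−φ)
h = 0.099 × (1 − 0.5)/(1 − 0.1120) = 0.099 × 0.5631 = 0.0557 km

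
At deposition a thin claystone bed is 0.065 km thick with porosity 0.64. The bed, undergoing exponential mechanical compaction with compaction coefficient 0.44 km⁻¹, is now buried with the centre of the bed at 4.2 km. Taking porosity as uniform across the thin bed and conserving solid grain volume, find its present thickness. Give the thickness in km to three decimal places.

Porosity at 4.2 km: phi = 0.64·exp(−0.44×4.2) = 0.1008
Solid-volume conservation: h(1−phi) = h₀(1−phi₀) ⇒ h = h₀·(1−phi₀)/(1−phi)
h = 0.065 × (1 − 0.64)/(1 − 0.1008) = 0.065 × 0.4004 = 0.0260 km

0.026 km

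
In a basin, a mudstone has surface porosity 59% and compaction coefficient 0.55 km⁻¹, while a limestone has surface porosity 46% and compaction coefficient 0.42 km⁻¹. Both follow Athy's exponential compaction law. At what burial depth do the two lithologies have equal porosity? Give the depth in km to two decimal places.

1.91 km

Set n₀ₐ e^(−βₐd) = n₀ᵦ e^(−βᵦd) ⇒ ln(n₀ₐ/n₀ᵦ) = (βₐ − βᵦ)·d
d = ln(0.59/0.46) / (0.55 − 0.42) = 0.2489 / 0.13 = 1.915 km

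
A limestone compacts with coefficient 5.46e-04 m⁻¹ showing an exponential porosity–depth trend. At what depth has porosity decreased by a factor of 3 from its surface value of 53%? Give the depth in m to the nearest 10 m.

2010 m

Working in km (1 km = 1000 m; c in km⁻¹ = c in m⁻¹ × 1000):
phi/phi₀ = 1/3 ⇒ exp(−c·d) = 1/3 ⇒ d = ln(3) / c
d = 1.0986 / 0.546 = 2.012 km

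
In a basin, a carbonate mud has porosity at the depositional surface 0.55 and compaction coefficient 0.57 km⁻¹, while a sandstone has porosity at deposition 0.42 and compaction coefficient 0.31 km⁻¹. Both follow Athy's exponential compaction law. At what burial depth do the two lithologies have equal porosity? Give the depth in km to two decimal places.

Set phi₀ₐ e^(−βₐd) = phi₀ᵦ e^(−βᵦd) ⇒ ln(phi₀ₐ/phi₀ᵦ) = (βₐ − βᵦ)·d
d = ln(0.55/0.42) / (0.57 − 0.31) = 0.2697 / 0.26 = 1.037 km

1.04 km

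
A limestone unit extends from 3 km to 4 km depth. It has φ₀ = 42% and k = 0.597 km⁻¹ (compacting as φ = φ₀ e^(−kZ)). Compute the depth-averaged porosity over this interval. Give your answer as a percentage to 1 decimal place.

5.3%

⟨φ⟩ = (1/(Z₂−Z₁)) ∫ φ₀ e^(−kZ) dZ = φ₀·(e^(−k·Z₁) − e^(−k·Z₂)) / (k·(Z₂−Z₁))
e^(−0.597×3) = 0.1668; e^(−0.597×4) = 0.0918
⟨φ⟩ = 0.42 × (0.1668 − 0.0918) / (0.597 × 1) = 0.42 × 0.1256 = 0.0527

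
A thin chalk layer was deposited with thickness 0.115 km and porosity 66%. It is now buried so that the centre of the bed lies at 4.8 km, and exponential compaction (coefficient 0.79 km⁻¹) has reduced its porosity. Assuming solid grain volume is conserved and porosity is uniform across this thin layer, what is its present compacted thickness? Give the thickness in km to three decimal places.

Porosity at 4.8 km: n = 0.66·exp(−0.79×4.8) = 0.0149
Solid-volume conservation: h(1−n) = h₀(1−n₀) ⇒ h = h₀·(1−n₀)/(1−n)
h = 0.115 × (1 − 0.66)/(1 − 0.0149) = 0.115 × 0.3451 = 0.0397 km

0.040 km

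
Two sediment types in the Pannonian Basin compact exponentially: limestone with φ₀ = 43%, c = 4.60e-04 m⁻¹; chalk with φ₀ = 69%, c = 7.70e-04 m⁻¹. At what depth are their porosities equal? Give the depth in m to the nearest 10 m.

1530 m

Working in km (1 km = 1000 m; c in km⁻¹ = c in m⁻¹ × 1000):
Set φ₀ₐ e^(−cₐz) = φ₀ᵦ e^(−cᵦz) ⇒ ln(φ₀ₐ/φ₀ᵦ) = (cₐ − cᵦ)·z
z = ln(0.43/0.69) / (0.46 − 0.77) = -0.4729 / -0.31 = 1.526 km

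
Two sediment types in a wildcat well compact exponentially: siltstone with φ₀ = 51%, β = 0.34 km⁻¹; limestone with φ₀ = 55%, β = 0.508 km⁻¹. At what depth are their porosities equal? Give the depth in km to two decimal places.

Set φ₀ₐ e^(−βₐZ) = φ₀ᵦ e^(−βᵦZ) ⇒ ln(φ₀ₐ/φ₀ᵦ) = (βₐ − βᵦ)·Z
Z = ln(0.51/0.55) / (0.34 − 0.508) = -0.0755 / -0.168 = 0.449 km

0.45 km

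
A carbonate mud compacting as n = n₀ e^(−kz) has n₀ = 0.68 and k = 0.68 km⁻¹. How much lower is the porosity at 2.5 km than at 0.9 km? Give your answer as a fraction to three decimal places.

0.245

n(0.9) = 0.68·e^(−0.68×0.9) = 0.3687
n(2.5) = 0.68·e^(−0.68×2.5) = 0.1242
Δn = 0.3687 − 0.1242 = 0.2445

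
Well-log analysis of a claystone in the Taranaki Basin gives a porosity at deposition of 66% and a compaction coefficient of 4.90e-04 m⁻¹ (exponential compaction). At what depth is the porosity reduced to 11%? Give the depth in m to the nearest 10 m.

Working in km (1 km = 1000 m; c in km⁻¹ = c in m⁻¹ × 1000):
Invert Athy's law: z = ln(φ₀/φ) / c
z = ln(0.66/0.11) / 0.49 = ln(6) / 0.49 = 1.7918 / 0.49 = 3.657 km

3660 m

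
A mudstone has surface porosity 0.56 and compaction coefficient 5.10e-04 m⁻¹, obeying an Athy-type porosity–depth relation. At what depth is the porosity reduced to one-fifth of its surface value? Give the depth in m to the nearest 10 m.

Working in km (1 km = 1000 m; β in km⁻¹ = β in m⁻¹ × 1000):
φ/φ₀ = 1/5 ⇒ exp(−β·d) = 1/5 ⇒ d = ln(5) / β
d = 1.6094 / 0.51 = 3.156 km

3160 m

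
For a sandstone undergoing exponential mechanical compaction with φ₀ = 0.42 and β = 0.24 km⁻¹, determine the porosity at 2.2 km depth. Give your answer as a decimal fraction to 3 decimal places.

φ = φ₀·exp(−β·d) = 0.42 × exp(−0.24 × 2.2) = 0.42 × exp(−0.528)
  = 0.42 × 0.5898 = 0.2477

0.248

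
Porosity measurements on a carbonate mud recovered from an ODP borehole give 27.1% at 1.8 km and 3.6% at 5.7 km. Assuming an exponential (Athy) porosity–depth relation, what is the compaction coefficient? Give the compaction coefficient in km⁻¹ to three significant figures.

Athy: φ(Z) = φ₀ e^(−βZ) ⇒ φ₁/φ₂ = e^{β(Z₂−Z₁)} ⇒ β = ln(φ₁/φ₂)/(Z₂−Z₁)
β = ln(0.271/0.036) / (5.7 − 1.8) = ln(7.528) / 3.9 = 2.0186 / 3.9 = 0.5176 km⁻¹

0.518 km⁻¹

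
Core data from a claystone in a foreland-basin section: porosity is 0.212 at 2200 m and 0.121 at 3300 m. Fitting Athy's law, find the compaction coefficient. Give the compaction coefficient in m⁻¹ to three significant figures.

0.000510 m⁻¹

Working in km (1 km = 1000 m; c in km⁻¹ = c in m⁻¹ × 1000):
Athy: φ(d) = φ₀ e^(−cd) ⇒ φ₁/φ₂ = e^{c(d₂−d₁)} ⇒ c = ln(φ₁/φ₂)/(d₂−d₁)
c = ln(0.212/0.121) / (3.3 − 2.2) = ln(1.752) / 1.1 = 0.5608 / 1.1 = 0.5098 km⁻¹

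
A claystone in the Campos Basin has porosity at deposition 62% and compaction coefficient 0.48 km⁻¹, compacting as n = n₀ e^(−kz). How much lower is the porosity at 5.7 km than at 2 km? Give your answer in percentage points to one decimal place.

19.7 percentage points

n(2) = 0.62·e^(−0.48×2) = 0.2374
n(5.7) = 0.62·e^(−0.48×5.7) = 0.0402
Δn = 0.2374 − 0.0402 = 0.1972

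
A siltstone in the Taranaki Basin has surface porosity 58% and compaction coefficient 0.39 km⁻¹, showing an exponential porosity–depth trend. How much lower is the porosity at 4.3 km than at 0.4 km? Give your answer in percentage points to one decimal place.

n(0.4) = 0.58·e^(−0.39×0.4) = 0.4962
n(4.3) = 0.58·e^(−0.39×4.3) = 0.1084
Δn = 0.4962 − 0.1084 = 0.3878

38.8 percentage points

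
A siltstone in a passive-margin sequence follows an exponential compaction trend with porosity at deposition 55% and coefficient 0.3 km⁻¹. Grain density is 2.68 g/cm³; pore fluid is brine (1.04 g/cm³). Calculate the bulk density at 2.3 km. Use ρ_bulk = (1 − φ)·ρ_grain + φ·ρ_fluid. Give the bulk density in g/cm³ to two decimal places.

2.23 g/cm³

Porosity at depth: phi = 0.55·exp(−0.3×2.3) = 0.55×0.5016 = 0.2759
Bulk density: ρ_b = (1−phi)ρ_g + phi·ρ_f = 0.7241×2.68 + 0.2759×1.04
       = 1.941 + 0.287 = 2.228 g/cm³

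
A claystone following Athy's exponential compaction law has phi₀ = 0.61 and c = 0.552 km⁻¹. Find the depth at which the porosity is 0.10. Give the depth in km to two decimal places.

3.28 km

Invert Athy's law: Z = ln(phi₀/phi) / c
Z = ln(0.61/0.1) / 0.552 = ln(6.1) / 0.552 = 1.8083 / 0.552 = 3.276 km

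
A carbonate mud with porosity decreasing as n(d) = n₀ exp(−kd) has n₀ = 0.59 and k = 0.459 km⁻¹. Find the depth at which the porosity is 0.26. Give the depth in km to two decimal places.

1.79 km

Invert Athy's law: d = ln(n₀/n) / k
d = ln(0.59/0.26) / 0.459 = ln(2.269) / 0.459 = 0.8194 / 0.459 = 1.785 km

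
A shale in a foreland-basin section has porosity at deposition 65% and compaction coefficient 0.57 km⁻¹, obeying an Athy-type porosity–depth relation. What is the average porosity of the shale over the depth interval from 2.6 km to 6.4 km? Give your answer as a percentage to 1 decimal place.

6.0%

⟨n⟩ = (1/(z₂−z₁)) ∫ n₀ e^(−βz) dz = n₀·(e^(−β·z₁) − e^(−β·z₂)) / (β·(z₂−z₁))
e^(−0.57×2.6) = 0.2272; e^(−0.57×6.4) = 0.0260
⟨n⟩ = 0.65 × (0.2272 − 0.0260) / (0.57 × 3.8) = 0.65 × 0.0929 = 0.0604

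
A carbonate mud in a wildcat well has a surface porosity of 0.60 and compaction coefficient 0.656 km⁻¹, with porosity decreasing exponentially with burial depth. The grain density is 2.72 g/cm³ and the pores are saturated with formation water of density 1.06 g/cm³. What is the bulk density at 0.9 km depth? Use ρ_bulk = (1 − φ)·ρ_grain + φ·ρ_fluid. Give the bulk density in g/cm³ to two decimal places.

Porosity at depth: φ = 0.6·exp(−0.656×0.9) = 0.6×0.5541 = 0.3325
Bulk density: ρ_b = (1−φ)ρ_g + φ·ρ_f = 0.6675×2.72 + 0.3325×1.06
       = 1.816 + 0.352 = 2.168 g/cm³

2.17 g/cm³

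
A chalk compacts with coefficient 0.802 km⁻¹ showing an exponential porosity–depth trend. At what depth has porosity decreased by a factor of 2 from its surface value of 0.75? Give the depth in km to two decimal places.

0.86 km

phi/phi₀ = 1/2 ⇒ exp(−k·Z) = 1/2 ⇒ Z = ln(2) / k
Z = 0.6931 / 0.802 = 0.864 km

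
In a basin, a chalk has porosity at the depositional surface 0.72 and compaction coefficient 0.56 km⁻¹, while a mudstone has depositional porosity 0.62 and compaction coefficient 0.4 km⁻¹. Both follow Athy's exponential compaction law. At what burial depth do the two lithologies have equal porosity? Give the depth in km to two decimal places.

Set φ₀ₐ e^(−βₐz) = φ₀ᵦ e^(−βᵦz) ⇒ ln(φ₀ₐ/φ₀ᵦ) = (βₐ − βᵦ)·z
z = ln(0.72/0.62) / (0.56 − 0.4) = 0.1495 / 0.16 = 0.935 km

0.93 km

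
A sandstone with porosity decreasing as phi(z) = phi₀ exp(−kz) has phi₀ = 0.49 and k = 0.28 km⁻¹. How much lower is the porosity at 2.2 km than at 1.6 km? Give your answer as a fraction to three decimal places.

0.048

phi(1.6) = 0.49·e^(−0.28×1.6) = 0.3131
phi(2.2) = 0.49·e^(−0.28×2.2) = 0.2646
Δphi = 0.3131 − 0.2646 = 0.0484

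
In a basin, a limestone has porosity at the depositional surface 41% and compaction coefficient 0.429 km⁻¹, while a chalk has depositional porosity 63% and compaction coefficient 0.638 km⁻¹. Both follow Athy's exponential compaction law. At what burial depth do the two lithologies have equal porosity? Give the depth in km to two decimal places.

Set n₀ₐ e^(−βₐZ) = n₀ᵦ e^(−βᵦZ) ⇒ ln(n₀ₐ/n₀ᵦ) = (βₐ − βᵦ)·Z
Z = ln(0.41/0.63) / (0.429 − 0.638) = -0.4296 / -0.209 = 2.055 km

2.06 km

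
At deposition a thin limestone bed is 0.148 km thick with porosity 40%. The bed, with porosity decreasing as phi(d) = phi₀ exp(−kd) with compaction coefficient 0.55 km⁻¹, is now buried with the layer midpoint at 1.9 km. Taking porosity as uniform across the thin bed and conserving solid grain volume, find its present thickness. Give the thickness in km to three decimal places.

0.103 km

Porosity at 1.9 km: phi = 0.4·exp(−0.55×1.9) = 0.1407
Solid-volume conservation: h(1−phi) = h₀(1−phi₀) ⇒ h = h₀·(1−phi₀)/(1−phi)
h = 0.148 × (1 − 0.4)/(1 − 0.1407) = 0.148 × 0.6982 = 0.1033 km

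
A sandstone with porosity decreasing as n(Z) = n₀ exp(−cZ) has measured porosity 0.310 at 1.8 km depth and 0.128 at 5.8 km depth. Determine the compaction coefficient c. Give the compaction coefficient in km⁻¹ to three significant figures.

0.221 km⁻¹

Athy: n(Z) = n₀ e^(−cZ) ⇒ n₁/n₂ = e^{c(Z₂−Z₁)} ⇒ c = ln(n₁/n₂)/(Z₂−Z₁)
c = ln(0.31/0.128) / (5.8 − 1.8) = ln(2.422) / 4 = 0.8845 / 4 = 0.2211 km⁻¹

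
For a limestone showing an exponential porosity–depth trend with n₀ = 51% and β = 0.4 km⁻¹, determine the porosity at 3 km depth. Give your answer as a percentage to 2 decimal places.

15.36%

n = n₀·exp(−β·z) = 0.51 × exp(−0.4 × 3) = 0.51 × exp(−1.2)
  = 0.51 × 0.3012 = 0.1536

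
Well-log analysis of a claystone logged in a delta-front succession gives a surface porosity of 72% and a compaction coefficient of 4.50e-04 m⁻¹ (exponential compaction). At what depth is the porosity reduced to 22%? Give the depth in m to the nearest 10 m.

Working in km (1 km = 1000 m; c in km⁻¹ = c in m⁻¹ × 1000):
Invert Athy's law: d = ln(phi₀/phi) / c
d = ln(0.72/0.22) / 0.45 = ln(3.273) / 0.45 = 1.1856 / 0.45 = 2.635 km

2630 m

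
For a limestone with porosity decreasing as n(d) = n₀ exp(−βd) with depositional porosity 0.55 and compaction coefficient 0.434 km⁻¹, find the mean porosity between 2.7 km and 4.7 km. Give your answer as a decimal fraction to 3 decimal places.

⟨n⟩ = (1/(d₂−d₁)) ∫ n₀ e^(−βd) dd = n₀·(e^(−β·d₁) − e^(−β·d₂)) / (β·(d₂−d₁))
e^(−0.434×2.7) = 0.3098; e^(−0.434×4.7) = 0.1301
⟨n⟩ = 0.55 × (0.3098 − 0.1301) / (0.434 × 2) = 0.55 × 0.2071 = 0.1139

0.114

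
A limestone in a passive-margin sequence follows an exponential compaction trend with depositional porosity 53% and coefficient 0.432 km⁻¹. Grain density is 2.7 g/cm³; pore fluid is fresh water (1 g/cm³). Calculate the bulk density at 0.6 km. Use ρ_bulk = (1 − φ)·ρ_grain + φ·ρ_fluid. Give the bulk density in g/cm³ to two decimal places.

Porosity at depth: φ = 0.53·exp(−0.432×0.6) = 0.53×0.7717 = 0.4090
Bulk density: ρ_b = (1−φ)ρ_g + φ·ρ_f = 0.5910×2.7 + 0.4090×1
       = 1.596 + 0.409 = 2.005 g/cm³

2.00 g/cm³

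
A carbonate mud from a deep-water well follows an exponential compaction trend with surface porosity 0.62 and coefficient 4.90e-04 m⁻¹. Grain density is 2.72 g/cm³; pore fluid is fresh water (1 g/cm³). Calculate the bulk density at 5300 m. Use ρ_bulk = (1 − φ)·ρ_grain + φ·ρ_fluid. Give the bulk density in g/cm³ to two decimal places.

2.64 g/cm³

Working in km (1 km = 1000 m; β in km⁻¹ = β in m⁻¹ × 1000):
Porosity at depth: n = 0.62·exp(−0.49×5.3) = 0.62×0.0745 = 0.0462
Bulk density: ρ_b = (1−n)ρ_g + n·ρ_f = 0.9538×2.72 + 0.0462×1
       = 2.594 + 0.046 = 2.641 g/cm³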